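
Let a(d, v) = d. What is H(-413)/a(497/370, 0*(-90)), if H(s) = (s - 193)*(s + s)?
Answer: 26457960/71 ≈ 3.7265e+5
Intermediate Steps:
H(s) = 2*s*(-193 + s) (H(s) = (-193 + s)*(2*s) = 2*s*(-193 + s))
H(-413)/a(497/370, 0*(-90)) = (2*(-413)*(-193 - 413))/((497/370)) = (2*(-413)*(-606))/((497*(1/370))) = 500556/(497/370) = 500556*(370/497) = 26457960/71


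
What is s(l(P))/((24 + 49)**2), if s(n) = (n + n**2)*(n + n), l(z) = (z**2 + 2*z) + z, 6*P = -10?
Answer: -8800/3884841 ≈ -0.0022652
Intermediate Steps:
P = -5/3 (P = (1/6)*(-10) = -5/3 ≈ -1.6667)
l(z) = z**2 + 3*z
s(n) = 2*n*(n + n**2) (s(n) = (n + n**2)*(2*n) = 2*n*(n + n**2))
s(l(P))/((24 + 49)**2) = (2*(-5*(3 - 5/3)/3)**2*(1 - 5*(3 - 5/3)/3))/((24 + 49)**2) = (2*(-5/3*4/3)**2*(1 - 5/3*4/3))/(73**2) = (2*(-20/9)**2*(1 - 20/9))/5329 = (2*(400/81)*(-11/9))*(1/5329) = -8800/729*1/5329 = -8800/3884841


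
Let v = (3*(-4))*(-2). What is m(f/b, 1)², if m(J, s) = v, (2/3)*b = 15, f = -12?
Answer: 576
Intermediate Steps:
b = 45/2 (b = (3/2)*15 = 45/2 ≈ 22.500)
v = 24 (v = -12*(-2) = 24)
m(J, s) = 24
m(f/b, 1)² = 24² = 576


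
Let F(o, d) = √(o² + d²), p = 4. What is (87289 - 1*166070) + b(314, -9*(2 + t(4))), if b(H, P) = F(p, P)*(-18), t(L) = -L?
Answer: -78781 - 36*√85 ≈ -79113.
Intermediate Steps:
F(o, d) = √(d² + o²)
b(H, P) = -18*√(16 + P²) (b(H, P) = √(P² + 4²)*(-18) = √(P² + 16)*(-18) = √(16 + P²)*(-18) = -18*√(16 + P²))
(87289 - 1*166070) + b(314, -9*(2 + t(4))) = (87289 - 1*166070) - 18*√(16 + (-9*(2 - 1*4))²) = (87289 - 166070) - 18*√(16 + (-9*(2 - 4))²) = -78781 - 18*√(16 + (-9*(-2))²) = -78781 - 18*√(16 + 18²) = -78781 - 18*√(16 + 324) = -78781 - 36*√85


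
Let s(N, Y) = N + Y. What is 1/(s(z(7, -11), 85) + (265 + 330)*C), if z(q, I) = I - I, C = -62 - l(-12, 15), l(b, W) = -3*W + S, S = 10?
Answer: -1/15980 ≈ -6.2578e-5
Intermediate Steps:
l(b, W) = 10 - 3*W (l(b, W) = -3*W + 10 = 10 - 3*W)
C = -27 (C = -62 - (10 - 3*15) = -62 - (10 - 45) = -62 - 1*(-35) = -62 + 35 = -27)
z(q, I) = 0
1/(s(z(7, -11), 85) + (265 + 330)*C) = 1/((0 + 85) + (265 + 330)*(-27)) = 1/(85 + 595*(-27)) = 1/(85 - 16065) = 1/(-15980) = -1/15980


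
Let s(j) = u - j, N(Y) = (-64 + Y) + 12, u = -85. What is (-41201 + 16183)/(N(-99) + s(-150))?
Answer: 12509/43 ≈ 290.91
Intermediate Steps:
N(Y) = -52 + Y
s(j) = -85 - j
(-41201 + 16183)/(N(-99) + s(-150)) = (-41201 + 16183)/((-52 - 99) + (-85 - 1*(-150))) = -25018/(-151 + (-85 + 150)) = -25018/(-151 + 65) = -25018/(-86) = -25018*(-1/86) = 12509/43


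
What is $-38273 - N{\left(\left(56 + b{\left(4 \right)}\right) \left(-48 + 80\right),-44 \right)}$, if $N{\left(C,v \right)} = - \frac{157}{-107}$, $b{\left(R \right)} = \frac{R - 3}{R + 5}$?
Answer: $- \frac{4095368}{107} \approx -38274.0$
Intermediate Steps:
$b{\left(R \right)} = \frac{-3 + R}{5 + R}$
$N{\left(C,v \right)} = \frac{157}{107}$ ($N{\left(C,v \right)} = \left(-157\right) \left(- \frac{1}{107}\right) = \frac{157}{107}$)
$-38273 - N{\left(\left(56 + b{\left(4 \right)}\right) \left(-48 + 80\right),-44 \right)} = -38273 - \frac{157}{107} = - \frac{4095368}{107}$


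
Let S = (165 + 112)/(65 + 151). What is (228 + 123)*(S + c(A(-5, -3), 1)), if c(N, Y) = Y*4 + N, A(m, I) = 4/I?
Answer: 11089/8 ≈ 1386.1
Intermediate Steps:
S = 277/216 ≈ 1.2824
c(N, Y) = N + 4*Y (c(N, Y) = 4*Y + N = N + 4*Y)
(228 + 123)*(S + c(A(-5, -3), 1)) = (228 + 123)*(277/216 + (4/(-3) + 4*1)) = 351*(277/216 + (4*(-1/3) + 4)) = 351*(277/216 + (-4/3 + 4)) = 351*(277/216 + 8/3) = 351*(853/216) = 11089/8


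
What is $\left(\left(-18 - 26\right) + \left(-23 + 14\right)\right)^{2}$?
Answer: $2809$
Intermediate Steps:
$\left(\left(-18 - 26\right) + \left(-23 + 14\right)\right)^{2} = \left(\left(-18 - 26\right) - 9\right)^{2} = \left(-44 - 9\right)^{2} = \left(-53\right)^{2} = 2809$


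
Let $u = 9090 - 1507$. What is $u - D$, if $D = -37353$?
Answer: $44936$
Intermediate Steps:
$u = 7583$ ($u = 9090 - 1507 = 7583$)
$u - D = 7583 - -37353 = 7583 + 37353 = 44936$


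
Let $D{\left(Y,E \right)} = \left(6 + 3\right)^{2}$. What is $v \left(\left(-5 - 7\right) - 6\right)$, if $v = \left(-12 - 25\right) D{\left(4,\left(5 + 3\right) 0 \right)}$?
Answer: $53946$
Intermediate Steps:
$D{\left(Y,E \right)} = 81$ ($D{\left(Y,E \right)} = 9^{2} = 81$)
$v = -2997$ ($v = \left(-12 - 25\right) 81 = \left(-37\right) 81 = -2997$)
$v \left(\left(-5 - 7\right) - 6\right) = - 2997 \left(\left(-5 - 7\right) - 6\right) = - 2997 \left(-12 - 6\right) = \left(-2997\right) \left(-18\right) = 53946$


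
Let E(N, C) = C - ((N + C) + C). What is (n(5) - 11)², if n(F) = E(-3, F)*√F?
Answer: 141 + 44*√5 ≈ 239.39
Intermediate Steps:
E(N, C) = -C - N (E(N, C) = C - ((C + N) + C) = C - (N + 2*C) = C + (-N - 2*C) = -C - N)
n(F) = √F*(3 - F) (n(F) = (-F - 1*(-3))*√F = (-F + 3)*√F = (3 - F)*√F = √F*(3 - F))
(n(5) - 11)² = (√5*(3 - 1*5) - 11)² = (√5*(3 - 5) - 11)² = (√5*(-2) - 11)² = (-2*√5 - 11)² = (-11 - 2*√5)²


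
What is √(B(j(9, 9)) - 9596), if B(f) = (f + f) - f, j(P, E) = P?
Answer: I*√9587 ≈ 97.913*I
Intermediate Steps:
B(f) = f (B(f) = 2*f - f = f)
√(B(j(9, 9)) - 9596) = √(9 - 9596) = √(-9587) = I*√9587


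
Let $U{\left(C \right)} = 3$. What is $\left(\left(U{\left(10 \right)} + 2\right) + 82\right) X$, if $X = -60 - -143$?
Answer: $7221$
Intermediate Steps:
$X = 83$ ($X = -60 + 143 = 83$)
$\left(\left(U{\left(10 \right)} + 2\right) + 82\right) X = \left(\left(3 + 2\right) + 82\right) 83 = \left(5 + 82\right) 83 = 87 \cdot 83 = 7221$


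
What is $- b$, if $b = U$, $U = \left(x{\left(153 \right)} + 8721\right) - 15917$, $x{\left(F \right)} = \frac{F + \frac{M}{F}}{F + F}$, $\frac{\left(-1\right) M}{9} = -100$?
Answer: $\frac{37430891}{5202} \approx 7195.5$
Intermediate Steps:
$M = 900$ ($M = \left(-9\right) \left(-100\right) = 900$)
$x{\left(F \right)} = \frac{F + \frac{900}{F}}{2 F}$ ($x{\left(F \right)} = \frac{F + \frac{900}{F}}{F + F} = \frac{F + \frac{900}{F}}{2 F}$)
$U = - \frac{37430891}{5202}$ ($U = \left(\left(\frac{1}{2} + \frac{450}{23409}\right) + 8721\right) - 15917 = \left(\left(\frac{1}{2} + 450 \cdot \frac{1}{23409}\right) + 8721\right) - 15917 = \left(\left(\frac{1}{2} + \frac{50}{2601}\right) + 8721\right) - 15917 = \left(\frac{2701}{5202} + 8721\right) - 15917 = \frac{45369343}{5202} - 15917 = - \frac{37430891}{5202} \approx -7195.5$)
$b = - \frac{37430891}{5202} \approx -7195.5$
$- b = \left(-1\right) \left(- \frac{37430891}{5202}\right) = \frac{37430891}{5202}$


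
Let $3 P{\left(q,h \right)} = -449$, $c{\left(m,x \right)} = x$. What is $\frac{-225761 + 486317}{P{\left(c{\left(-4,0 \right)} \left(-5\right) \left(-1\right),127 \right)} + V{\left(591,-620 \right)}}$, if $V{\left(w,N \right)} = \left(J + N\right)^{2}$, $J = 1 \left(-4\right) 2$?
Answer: $\frac{781668}{1182703} \approx 0.66092$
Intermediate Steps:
$J = -8$ ($J = \left(-4\right) 2 = -8$)
$P{\left(q,h \right)} = - \frac{449}{3}$ ($P{\left(q,h \right)} = \frac{1}{3} \left(-449\right) = - \frac{449}{3}$)
$V{\left(w,N \right)} = \left(-8 + N\right)^{2}$
$\frac{-225761 + 486317}{P{\left(c{\left(-4,0 \right)} \left(-5\right) \left(-1\right),127 \right)} + V{\left(591,-620 \right)}} = \frac{-225761 + 486317}{- \frac{449}{3} + \left(-8 - 620\right)^{2}} = \frac{260556}{- \frac{449}{3} + \left(-628\right)^{2}} = \frac{260556}{- \frac{449}{3} + 394384} = \frac{260556}{\frac{1182703}{3}} = 260556 \cdot \frac{3}{1182703} = \frac{781668}{1182703}$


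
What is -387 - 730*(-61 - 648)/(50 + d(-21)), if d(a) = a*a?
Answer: 327553/491 ≈ 667.11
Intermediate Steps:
d(a) = a²
-387 - 730*(-61 - 648)/(50 + d(-21)) = -387 - 730*(-61 - 648)/(50 + (-21)²) = -387 - (-517570)/(50 + 441) = -387 - (-517570)/491 = -387 - 730*(-709/491) = -387 + 517570/491 = 327553/491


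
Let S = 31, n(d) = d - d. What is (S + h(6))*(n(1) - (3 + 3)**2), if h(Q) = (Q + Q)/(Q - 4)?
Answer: -1332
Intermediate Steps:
n(d) = 0
h(Q) = 2*Q/(-4 + Q) (h(Q) = (2*Q)/(-4 + Q) = 2*Q/(-4 + Q))
(S + h(6))*(n(1) - (3 + 3)**2) = (31 + 2*6/(-4 + 6))*(0 - (3 + 3)**2) = (31 + 2*6/2)*(0 - 1*6**2) = (31 + 2*6*(1/2))*(0 - 1*36) = (31 + 6)*(0 - 36) = 37*(-36) = -1332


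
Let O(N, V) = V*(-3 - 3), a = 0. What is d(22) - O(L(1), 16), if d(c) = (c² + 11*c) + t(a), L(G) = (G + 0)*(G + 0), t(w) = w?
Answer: 822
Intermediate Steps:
L(G) = G² (L(G) = G*G = G²)
O(N, V) = -6*V (O(N, V) = V*(-6) = -6*V)
d(c) = c² + 11*c (d(c) = (c² + 11*c) + 0 = c² + 11*c)
d(22) - O(L(1), 16) = 22*(11 + 22) - (-6)*16 = 22*33 - 1*(-96) = 726 + 96 = 822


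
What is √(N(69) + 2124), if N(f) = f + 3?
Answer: 6*√61 ≈ 46.862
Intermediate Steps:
N(f) = 3 + f
√(N(69) + 2124) = √((3 + 69) + 2124) = √(72 + 2124) = √2196 = 6*√61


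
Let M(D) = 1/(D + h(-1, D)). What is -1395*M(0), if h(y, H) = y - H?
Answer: 1395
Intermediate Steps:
M(D) = -1 (M(D) = 1/(D + (-1 - D)) = 1/(-1) = -1)
-1395*M(0) = -1395*(-1) = 1395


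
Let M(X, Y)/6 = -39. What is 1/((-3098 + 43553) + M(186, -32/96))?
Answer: 1/40221 ≈ 2.4863e-5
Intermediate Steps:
M(X, Y) = -234 (M(X, Y) = 6*(-39) = -234)
1/((-3098 + 43553) + M(186, -32/96)) = 1/((-3098 + 43553) - 234) = 1/(40455 - 234) = 1/40221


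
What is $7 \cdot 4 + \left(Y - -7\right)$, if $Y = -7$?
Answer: $28$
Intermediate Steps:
$7 \cdot 4 + \left(Y - -7\right) = 7 \cdot 4 - 0 = 28 + \left(-7 + 7\right) = 28 + 0 = 28$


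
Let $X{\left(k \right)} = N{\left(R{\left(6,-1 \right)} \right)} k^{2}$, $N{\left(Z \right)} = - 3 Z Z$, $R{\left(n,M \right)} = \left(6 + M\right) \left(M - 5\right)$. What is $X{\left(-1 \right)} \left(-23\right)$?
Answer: $62100$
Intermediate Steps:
$R{\left(n,M \right)} = \left(-5 + M\right) \left(6 + M\right)$ ($R{\left(n,M \right)} = \left(6 + M\right) \left(-5 + M\right) = \left(-5 + M\right) \left(6 + M\right)$)
$N{\left(Z \right)} = - 3 Z^{2}$
$X{\left(k \right)} = - 2700 k^{2}$ ($X{\left(k \right)} = - 3 \left(-30 - 1 + \left(-1\right)^{2}\right)^{2} k^{2} = - 3 \left(-30 - 1 + 1\right)^{2} k^{2} = - 3 \left(-30\right)^{2} k^{2} = \left(-3\right) 900 k^{2} = - 2700 k^{2}$)
$X{\left(-1 \right)} \left(-23\right) = - 2700 \left(-1\right)^{2} \left(-23\right) = \left(-2700\right) 1 \left(-23\right) = \left(-2700\right) \left(-23\right) = 62100$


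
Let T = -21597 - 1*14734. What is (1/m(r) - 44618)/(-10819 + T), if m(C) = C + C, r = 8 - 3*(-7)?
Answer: 2587843/2734700 ≈ 0.94630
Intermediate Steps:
r = 29 (r = 8 + 21 = 29)
m(C) = 2*C
T = -36331 (T = -21597 - 14734 = -36331)
(1/m(r) - 44618)/(-10819 + T) = (1/(2*29) - 44618)/(-10819 - 36331) = (1/58 - 44618)/(-47150) = (1/58 - 44618)*(-1/47150) = -2587843/58*(-1/47150) = 2587843/2734700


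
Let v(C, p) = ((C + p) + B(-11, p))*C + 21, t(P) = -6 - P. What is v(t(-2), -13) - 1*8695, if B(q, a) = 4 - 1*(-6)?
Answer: -8646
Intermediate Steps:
B(q, a) = 10 (B(q, a) = 4 + 6 = 10)
v(C, p) = 21 + C*(10 + C + p) (v(C, p) = ((C + p) + 10)*C + 21 = (10 + C + p)*C + 21 = C*(10 + C + p) + 21 = 21 + C*(10 + C + p))
v(t(-2), -13) - 1*8695 = (21 + (-6 - 1*(-2))² + 10*(-6 - 1*(-2)) + (-6 - 1*(-2))*(-13)) - 1*8695 = (21 + (-6 + 2)² + 10*(-6 + 2) + (-6 + 2)*(-13)) - 8695 = (21 + (-4)² + 10*(-4) - 4*(-13)) - 8695 = (21 + 16 - 40 + 52) - 8695 = 49 - 8695 = -8646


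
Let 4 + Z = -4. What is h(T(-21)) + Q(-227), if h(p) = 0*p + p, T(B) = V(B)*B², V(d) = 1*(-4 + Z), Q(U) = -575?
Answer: -5867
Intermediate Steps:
Z = -8 (Z = -4 - 4 = -8)
V(d) = -12 (V(d) = 1*(-4 - 8) = 1*(-12) = -12)
T(B) = -12*B²
h(p) = p (h(p) = 0 + p = p)
h(T(-21)) + Q(-227) = -12*(-21)² - 575 = -12*441 - 575 = -5292 - 575 = -5867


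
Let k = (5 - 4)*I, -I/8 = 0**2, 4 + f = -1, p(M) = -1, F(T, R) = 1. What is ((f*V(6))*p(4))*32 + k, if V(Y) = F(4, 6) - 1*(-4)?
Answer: 800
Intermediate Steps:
f = -5 (f = -4 - 1 = -5)
V(Y) = 5 (V(Y) = 1 - 1*(-4) = 1 + 4 = 5)
I = 0 (I = -8*0**2 = -8*0 = 0)
k = 0 (k = (5 - 4)*0 = 1*0 = 0)
((f*V(6))*p(4))*32 + k = (-5*5*(-1))*32 + 0 = -25*(-1)*32 + 0 = 25*32 + 0 = 800 + 0 = 800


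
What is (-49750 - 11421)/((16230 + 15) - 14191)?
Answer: -61171/2054 ≈ -29.781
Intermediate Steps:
(-49750 - 11421)/((16230 + 15) - 14191) = -61171/(16245 - 14191) = -61171/2054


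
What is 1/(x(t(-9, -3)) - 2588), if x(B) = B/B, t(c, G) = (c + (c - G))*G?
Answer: -1/2587 ≈ -0.00038655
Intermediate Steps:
t(c, G) = G*(-G + 2*c) (t(c, G) = (-G + 2*c)*G = G*(-G + 2*c))
x(B) = 1
1/(x(t(-9, -3)) - 2588) = 1/(1 - 2588) = 1/(-2587) = -1/2587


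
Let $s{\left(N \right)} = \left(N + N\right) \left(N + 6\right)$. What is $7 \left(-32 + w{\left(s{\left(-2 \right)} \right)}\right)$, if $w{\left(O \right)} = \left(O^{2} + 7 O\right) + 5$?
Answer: $819$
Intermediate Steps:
$s{\left(N \right)} = 2 N \left(6 + N\right)$
$w{\left(O \right)} = 5 + O^{2} + 7 O$
$7 \left(-32 + w{\left(s{\left(-2 \right)} \right)}\right) = 7 \left(-32 + \left(5 + \left(2 \left(-2\right) \left(6 - 2\right)\right)^{2} + 7 \cdot 2 \left(-2\right) \left(6 - 2\right)\right)\right) = 7 \left(-32 + \left(5 + \left(2 \left(-2\right) 4\right)^{2} + 7 \cdot 2 \left(-2\right) 4\right)\right) = 7 \left(-32 + \left(5 + \left(-16\right)^{2} + 7 \left(-16\right)\right)\right) = 7 \left(-32 + \left(5 + 256 - 112\right)\right) = 7 \left(-32 + 149\right) = 7 \cdot 117 = 819$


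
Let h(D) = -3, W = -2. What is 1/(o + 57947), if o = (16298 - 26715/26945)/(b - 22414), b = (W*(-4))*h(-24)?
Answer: 120918382/7006769657175 ≈ 1.7257e-5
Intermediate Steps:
b = -24 (b = -2*(-4)*(-3) = 8*(-3) = -24)
o = -87824579/120918382 (o = (16298 - 26715/26945)/(-24 - 22414) = (16298 - 26715*1/26945)/(-22438) = (16298 - 5343/5389)*(-1/22438) = (87824579/5389)*(-1/22438) = -87824579/120918382 ≈ -0.72631)
1/(o + 57947) = 1/(-87824579/120918382 + 57947) = 1/(7006769657175/120918382) = 120918382/7006769657175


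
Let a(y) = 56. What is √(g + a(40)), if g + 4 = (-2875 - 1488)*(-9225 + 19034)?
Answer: I*√42796615 ≈ 6541.9*I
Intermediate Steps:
g = -42796671 (g = -4 + (-2875 - 1488)*(-9225 + 19034) = -4 - 4363*9809 = -4 - 42796667 = -42796671)
√(g + a(40)) = √(-42796671 + 56) = √(-42796615) = I*√42796615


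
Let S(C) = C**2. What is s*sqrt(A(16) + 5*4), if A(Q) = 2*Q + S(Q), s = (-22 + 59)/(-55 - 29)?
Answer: -37*sqrt(77)/42 ≈ -7.7303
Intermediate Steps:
s = -37/84 (s = 37/(-84) = 37*(-1/84) = -37/84 ≈ -0.44048)
A(Q) = Q**2 + 2*Q (A(Q) = 2*Q + Q**2 = Q**2 + 2*Q)
s*sqrt(A(16) + 5*4) = -37*sqrt(16*(2 + 16) + 5*4)/84 = -37*sqrt(16*18 + 20)/84 = -37*sqrt(288 + 20)/84 = -37*sqrt(77)/42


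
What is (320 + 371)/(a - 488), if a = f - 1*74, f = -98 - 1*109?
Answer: -691/769 ≈ -0.89857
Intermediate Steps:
f = -207 (f = -98 - 109 = -207)
a = -281 (a = -207 - 1*74 = -207 - 74 = -281)
(320 + 371)/(a - 488) = (320 + 371)/(-281 - 488) = 691/(-769) = 691*(-1/769) = -691/769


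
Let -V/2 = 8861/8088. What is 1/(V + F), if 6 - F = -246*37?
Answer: 4044/36823891 ≈ 0.00010982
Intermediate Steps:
F = 9108 (F = 6 - (-246)*37 = 6 - 1*(-9102) = 6 + 9102 = 9108)
V = -8861/4044 (V = -17722/8088 = -2*8861/8088 = -8861/4044 ≈ -2.1911)
1/(V + F) = 1/(-8861/4044 + 9108) = 1/(36823891/4044) = 4044/36823891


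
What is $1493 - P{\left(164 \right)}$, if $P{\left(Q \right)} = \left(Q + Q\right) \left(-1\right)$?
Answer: $1821$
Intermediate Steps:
$P{\left(Q \right)} = - 2 Q$ ($P{\left(Q \right)} = 2 Q \left(-1\right) = - 2 Q$)
$1493 - P{\left(164 \right)} = 1493 - \left(-2\right) 164 = 1493 - -328 = 1493 + 328 = 1821$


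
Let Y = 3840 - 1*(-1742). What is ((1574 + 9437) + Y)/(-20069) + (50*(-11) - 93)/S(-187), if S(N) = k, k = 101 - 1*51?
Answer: -13734017/1003450 ≈ -13.687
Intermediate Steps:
k = 50 (k = 101 - 51 = 50)
Y = 5582 (Y = 3840 + 1742 = 5582)
S(N) = 50
((1574 + 9437) + Y)/(-20069) + (50*(-11) - 93)/S(-187) = ((1574 + 9437) + 5582)/(-20069) + (50*(-11) - 93)/50 = (11011 + 5582)*(-1/20069) + (-550 - 93)*(1/50) = 16593*(-1/20069) - 643*1/50 = -16593/20069 - 643/50 = -13734017/1003450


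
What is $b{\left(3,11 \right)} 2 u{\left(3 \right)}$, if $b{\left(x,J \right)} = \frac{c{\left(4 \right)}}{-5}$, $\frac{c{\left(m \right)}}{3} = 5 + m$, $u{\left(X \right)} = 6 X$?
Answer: $- \frac{972}{5} \approx -194.4$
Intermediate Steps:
$c{\left(m \right)} = 15 + 3 m$ ($c{\left(m \right)} = 3 \left(5 + m\right) = 15 + 3 m$)
$b{\left(x,J \right)} = - \frac{27}{5}$ ($b{\left(x,J \right)} = \frac{15 + 3 \cdot 4}{-5} = \left(15 + 12\right) \left(- \frac{1}{5}\right) = 27 \left(- \frac{1}{5}\right) = - \frac{27}{5}$)
$b{\left(3,11 \right)} 2 u{\left(3 \right)} = \left(- \frac{27}{5}\right) 2 \cdot 6 \cdot 3 = \left(- \frac{54}{5}\right) 18 = - \frac{972}{5}$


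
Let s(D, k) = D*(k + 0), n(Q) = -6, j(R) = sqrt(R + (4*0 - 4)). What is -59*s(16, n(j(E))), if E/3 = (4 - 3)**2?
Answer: 5664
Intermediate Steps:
E = 3 (E = 3*(4 - 3)**2 = 3*1**2 = 3*1 = 3)
j(R) = sqrt(-4 + R) (j(R) = sqrt(R + (0 - 4)) = sqrt(R - 4) = sqrt(-4 + R))
s(D, k) = D*k
-59*s(16, n(j(E))) = -944*(-6) = -59*(-96) = 5664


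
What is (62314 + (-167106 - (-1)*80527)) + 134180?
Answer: 109915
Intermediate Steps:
(62314 + (-167106 - (-1)*80527)) + 134180 = (62314 + (-167106 - 1*(-80527))) + 134180 = (62314 + (-167106 + 80527)) + 134180 = (62314 - 86579) + 134180 = -24265 + 134180 = 109915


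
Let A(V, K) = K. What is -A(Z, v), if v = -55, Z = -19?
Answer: 55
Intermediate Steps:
-A(Z, v) = -1*(-55) = 55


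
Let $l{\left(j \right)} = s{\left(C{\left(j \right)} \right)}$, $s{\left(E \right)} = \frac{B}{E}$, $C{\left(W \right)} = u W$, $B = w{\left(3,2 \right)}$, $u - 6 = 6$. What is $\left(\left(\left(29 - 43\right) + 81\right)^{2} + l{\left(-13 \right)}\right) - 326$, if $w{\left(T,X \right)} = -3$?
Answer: $\frac{216477}{52} \approx 4163.0$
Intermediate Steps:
$u = 12$ ($u = 6 + 6 = 12$)
$B = -3$
$C{\left(W \right)} = 12 W$
$s{\left(E \right)} = - \frac{3}{E}$
$l{\left(j \right)} = - \frac{1}{4 j}$ ($l{\left(j \right)} = - \frac{3}{12 j} = - 3 \frac{1}{12 j} = - \frac{1}{4 j}$)
$\left(\left(\left(29 - 43\right) + 81\right)^{2} + l{\left(-13 \right)}\right) - 326 = \left(\left(\left(29 - 43\right) + 81\right)^{2} - \frac{1}{4 \left(-13\right)}\right) - 326 = \left(\left(-14 + 81\right)^{2} - - \frac{1}{52}\right) - 326 = \left(67^{2} + \frac{1}{52}\right) - 326 = \left(4489 + \frac{1}{52}\right) - 326 = \frac{233429}{52} - 326 = \frac{216477}{52}$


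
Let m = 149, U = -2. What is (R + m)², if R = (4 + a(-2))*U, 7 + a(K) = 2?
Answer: 22801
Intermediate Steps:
a(K) = -5 (a(K) = -7 + 2 = -5)
R = 2 (R = (4 - 5)*(-2) = -1*(-2) = 2)
(R + m)² = (2 + 149)² = 151² = 22801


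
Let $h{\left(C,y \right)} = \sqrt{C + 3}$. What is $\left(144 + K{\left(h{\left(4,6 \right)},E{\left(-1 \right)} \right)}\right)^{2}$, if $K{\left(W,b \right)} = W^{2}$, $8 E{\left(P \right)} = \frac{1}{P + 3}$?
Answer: $22801$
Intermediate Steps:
$h{\left(C,y \right)} = \sqrt{3 + C}$
$E{\left(P \right)} = \frac{1}{8 \left(3 + P\right)}$ ($E{\left(P \right)} = \frac{1}{8 \left(P + 3\right)} = \frac{1}{8 \left(3 + P\right)}$)
$\left(144 + K{\left(h{\left(4,6 \right)},E{\left(-1 \right)} \right)}\right)^{2} = \left(144 + \left(\sqrt{3 + 4}\right)^{2}\right)^{2} = \left(144 + \left(\sqrt{7}\right)^{2}\right)^{2} = \left(144 + 7\right)^{2} = 151^{2} = 22801$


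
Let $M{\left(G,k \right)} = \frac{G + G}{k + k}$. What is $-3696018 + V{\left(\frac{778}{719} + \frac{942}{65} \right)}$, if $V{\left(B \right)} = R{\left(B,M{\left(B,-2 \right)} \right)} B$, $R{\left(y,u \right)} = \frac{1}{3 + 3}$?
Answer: $- \frac{518199839756}{140205} \approx -3.696 \cdot 10^{6}$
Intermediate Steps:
$M{\left(G,k \right)} = \frac{G}{k}$ ($M{\left(G,k \right)} = \frac{2 G}{2 k} = 2 G \frac{1}{2 k} = \frac{G}{k}$)
$R{\left(y,u \right)} = \frac{1}{6}$
$V{\left(B \right)} = \frac{B}{6}$
$-3696018 + V{\left(\frac{778}{719} + \frac{942}{65} \right)} = -3696018 + \frac{\frac{778}{719} + \frac{942}{65}}{6} = -3696018 + \frac{1}{6} \cdot \frac{727868}{46735} = -3696018 + \frac{363934}{140205} = - \frac{518199839756}{140205}$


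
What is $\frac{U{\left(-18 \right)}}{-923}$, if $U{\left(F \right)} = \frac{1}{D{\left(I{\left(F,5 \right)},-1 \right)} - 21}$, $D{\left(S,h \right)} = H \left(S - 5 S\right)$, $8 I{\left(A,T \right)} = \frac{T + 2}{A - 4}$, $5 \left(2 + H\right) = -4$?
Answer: $\frac{110}{2177357} \approx 5.052 \cdot 10^{-5}$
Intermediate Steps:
$H = - \frac{14}{5}$ ($H = -2 + \frac{1}{5} \left(-4\right) = -2 - \frac{4}{5} = - \frac{14}{5} \approx -2.8$)
$I{\left(A,T \right)} = \frac{2 + T}{8 \left(-4 + A\right)}$ ($I{\left(A,T \right)} = \frac{\left(T + 2\right) \frac{1}{A - 4}}{8} = \frac{\left(2 + T\right) \frac{1}{-4 + A}}{8} = \frac{\frac{1}{-4 + A} \left(2 + T\right)}{8} = \frac{2 + T}{8 \left(-4 + A\right)}$)
$D{\left(S,h \right)} = \frac{56 S}{5}$ ($D{\left(S,h \right)} = - \frac{14 \left(S - 5 S\right)}{5} = - \frac{14 \left(- 4 S\right)}{5} = \frac{56 S}{5}$)
$U{\left(F \right)} = \frac{1}{-21 + \frac{49}{5 \left(-4 + F\right)}}$ ($U{\left(F \right)} = \frac{1}{\frac{56 \frac{2 + 5}{8 \left(-4 + F\right)}}{5} - 21} = \frac{1}{\frac{56 \cdot \frac{1}{8} \frac{1}{-4 + F} 7}{5} - 21} = \frac{1}{\frac{56 \frac{7}{8 \left(-4 + F\right)}}{5} - 21} = \frac{1}{\frac{49}{5 \left(-4 + F\right)} - 21} = \frac{1}{-21 + \frac{49}{5 \left(-4 + F\right)}}$)
$\frac{U{\left(-18 \right)}}{-923} = \frac{\frac{5}{7} \frac{1}{-67 + 15 \left(-18\right)} \left(4 - -18\right)}{-923} = \frac{5 \left(4 + 18\right)}{7 \left(-67 - 270\right)} \left(- \frac{1}{923}\right) = \frac{5}{7} \frac{1}{-337} \cdot 22 \left(- \frac{1}{923}\right) = \frac{5}{7} \left(- \frac{1}{337}\right) 22 \left(- \frac{1}{923}\right) = \left(- \frac{110}{2359}\right) \left(- \frac{1}{923}\right) = \frac{110}{2177357}$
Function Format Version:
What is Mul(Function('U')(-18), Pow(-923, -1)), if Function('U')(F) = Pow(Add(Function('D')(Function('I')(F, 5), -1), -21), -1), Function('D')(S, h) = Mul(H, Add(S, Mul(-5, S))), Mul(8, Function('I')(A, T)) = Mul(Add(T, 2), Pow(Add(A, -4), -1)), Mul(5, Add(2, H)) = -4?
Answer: Rational(110, 2177357) ≈ 5.0520e-5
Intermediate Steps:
H = Rational(-14, 5) (H = Add(-2, Mul(Rational(1, 5), -4)) = Add(-2, Rational(-4, 5)) = Rational(-14, 5) ≈ -2.8000)
Function('I')(A, T) = Mul(Rational(1, 8), Pow(Add(-4, A), -1), Add(2, T)) (Function('I')(A, T) = Mul(Rational(1, 8), Mul(Add(T, 2), Pow(Add(A, -4), -1))) = Mul(Rational(1, 8), Mul(Add(2, T), Pow(Add(-4, A), -1))) = Mul(Rational(1, 8), Mul(Pow(Add(-4, A), -1), Add(2, T))) = Mul(Rational(1, 8), Pow(Add(-4, A), -1), Add(2, T)))
Function('D')(S, h) = Mul(Rational(56, 5), S) (Function('D')(S, h) = Mul(Rational(-14, 5), Add(S, Mul(-5, S))) = Mul(Rational(-14, 5), Mul(-4, S)) = Mul(Rational(56, 5), S))
Function('U')(F) = Pow(Add(-21, Mul(Rational(49, 5), Pow(Add(-4, F), -1))), -1) (Function('U')(F) = Pow(Add(Mul(Rational(56, 5), Mul(Rational(1, 8), Pow(Add(-4, F), -1), Add(2, 5))), -21), -1) = Pow(Add(Mul(Rational(56, 5), Mul(Rational(1, 8), Pow(Add(-4, F), -1), 7)), -21), -1) = Pow(Add(Mul(Rational(56, 5), Mul(Rational(7, 8), Pow(Add(-4, F), -1))), -21), -1) = Pow(Add(Mul(Rational(49, 5), Pow(Add(-4, F), -1)), -21), -1) = Pow(Add(-21, Mul(Rational(49, 5), Pow(Add(-4, F), -1))), -1))
Mul(Function('U')(-18), Pow(-923, -1)) = Mul(Mul(Rational(5, 7), Pow(Add(-67, Mul(15, -18)), -1), Add(4, Mul(-1, -18))), Pow(-923, -1)) = Mul(Mul(Rational(5, 7), Pow(Add(-67, -270), -1), Add(4, 18)), Rational(-1, 923)) = Mul(Mul(Rational(5, 7), Pow(-337, -1), 22), Rational(-1, 923)) = Mul(Mul(Rational(5, 7), Rational(-1, 337), 22), Rational(-1, 923)) = Mul(Rational(-110, 2359), Rational(-1, 923)) = Rational(110, 2177357)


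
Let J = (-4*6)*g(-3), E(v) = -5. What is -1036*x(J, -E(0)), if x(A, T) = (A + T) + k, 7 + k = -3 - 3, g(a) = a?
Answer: -66304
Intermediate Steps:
k = -13 (k = -7 + (-3 - 3) = -7 - 6 = -13)
J = 72 (J = -4*6*(-3) = -24*(-3) = 72)
x(A, T) = -13 + A + T (x(A, T) = (A + T) - 13 = -13 + A + T)
-1036*x(J, -E(0)) = -1036*(-13 + 72 - 1*(-5)) = -1036*(-13 + 72 + 5) = -1036*64 = -66304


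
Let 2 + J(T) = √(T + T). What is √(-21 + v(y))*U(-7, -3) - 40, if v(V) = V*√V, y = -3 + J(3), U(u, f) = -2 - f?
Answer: -40 + √(-21 + (-5 + √6)^(3/2)) ≈ -39.558 - 4.6039*I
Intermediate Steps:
J(T) = -2 + √2*√T (J(T) = -2 + √(T + T) = -2 + √(2*T) = -2 + √2*√T)
y = -5 + √6 (y = -3 + (-2 + √2*√3) = -3 + (-2 + √6) = -5 + √6 ≈ -2.5505)
v(V) = V^(3/2)
√(-21 + v(y))*U(-7, -3) - 40 = √(-21 + (-5 + √6)^(3/2))*(-2 - 1*(-3)) - 40 = √(-21 + (-5 + √6)^(3/2))*(-2 + 3) - 40 = √(-21 + (-5 + √6)^(3/2))*1 - 40 = √(-21 + (-5 + √6)^(3/2)) - 40 = -40 + √(-21 + (-5 + √6)^(3/2))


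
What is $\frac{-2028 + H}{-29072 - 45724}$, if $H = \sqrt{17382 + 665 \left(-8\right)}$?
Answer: $\frac{169}{6233} - \frac{\sqrt{12062}}{74796} \approx 0.025645$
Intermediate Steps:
$H = \sqrt{12062}$ ($H = \sqrt{17382 - 5320} = \sqrt{12062} \approx 109.83$)
$\frac{-2028 + H}{-29072 - 45724} = \frac{-2028 + \sqrt{12062}}{-29072 - 45724} = \frac{-2028 + \sqrt{12062}}{-74796} = \left(-2028 + \sqrt{12062}\right) \left(- \frac{1}{74796}\right) = \frac{169}{6233} - \frac{\sqrt{12062}}{74796}$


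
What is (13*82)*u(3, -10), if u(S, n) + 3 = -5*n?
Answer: 50102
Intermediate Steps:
u(S, n) = -3 - 5*n
(13*82)*u(3, -10) = (13*82)*(-3 - 5*(-10)) = 1066*(-3 + 50) = 1066*47 = 50102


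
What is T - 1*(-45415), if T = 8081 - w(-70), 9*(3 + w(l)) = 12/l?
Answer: 5617397/105 ≈ 53499.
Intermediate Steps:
w(l) = -3 + 4/(3*l) (w(l) = -3 + (12/l)/9 = -3 + 4/(3*l))
T = 848822/105 (T = 8081 - (-3 + (4/3)/(-70)) = 8081 - (-3 + (4/3)*(-1/70)) = 8081 - (-3 - 2/105) = 8081 - 1*(-317/105) = 8081 + 317/105 = 848822/105 ≈ 8084.0)
T - 1*(-45415) = 848822/105 - 1*(-45415) = 848822/105 + 45415 = 5617397/105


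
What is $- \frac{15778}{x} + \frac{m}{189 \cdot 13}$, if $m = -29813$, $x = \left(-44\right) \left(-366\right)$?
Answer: $- \frac{12354169}{942084} \approx -13.114$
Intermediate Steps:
$x = 16104$
$- \frac{15778}{x} + \frac{m}{189 \cdot 13} = - \frac{15778}{16104} - \frac{29813}{189 \cdot 13} = \left(-15778\right) \frac{1}{16104} - \frac{29813}{2457} = - \frac{7889}{8052} - \frac{4259}{351} = - \frac{12354169}{942084}$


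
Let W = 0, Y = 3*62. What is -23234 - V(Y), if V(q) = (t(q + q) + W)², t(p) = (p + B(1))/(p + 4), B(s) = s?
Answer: -3284869113/141376 ≈ -23235.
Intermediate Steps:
Y = 186
t(p) = (1 + p)/(4 + p) (t(p) = (p + 1)/(p + 4) = (1 + p)/(4 + p))
V(q) = (1 + 2*q)²/(4 + 2*q)² (V(q) = ((1 + (q + q))/(4 + (q + q)) + 0)² = ((1 + 2*q)/(4 + 2*q) + 0)² = ((1 + 2*q)/(4 + 2*q))² = (1 + 2*q)²/(4 + 2*q)²)
-23234 - V(Y) = -23234 - (1 + 2*186)²/(4*(2 + 186)²) = -23234 - (1 + 372)²/(4*188²) = -23234 - 373²/(4*35344) = -23234 - 139129/(4*35344) = -23234 - 1*139129/141376 = -23234 - 139129/141376 = -3284869113/141376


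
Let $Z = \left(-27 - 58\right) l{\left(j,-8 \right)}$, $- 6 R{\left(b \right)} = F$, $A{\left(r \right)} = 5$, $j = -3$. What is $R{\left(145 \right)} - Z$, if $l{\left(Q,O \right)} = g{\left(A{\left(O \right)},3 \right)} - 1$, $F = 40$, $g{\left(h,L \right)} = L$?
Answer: $\frac{490}{3} \approx 163.33$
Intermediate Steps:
$R{\left(b \right)} = - \frac{20}{3}$ ($R{\left(b \right)} = \left(- \frac{1}{6}\right) 40 = - \frac{20}{3}$)
$l{\left(Q,O \right)} = 2$ ($l{\left(Q,O \right)} = 3 - 1 = 2$)
$Z = -170$ ($Z = \left(-27 - 58\right) 2 = \left(-85\right) 2 = -170$)
$R{\left(145 \right)} - Z = - \frac{20}{3} - -170 = - \frac{20}{3} + 170 = \frac{490}{3}$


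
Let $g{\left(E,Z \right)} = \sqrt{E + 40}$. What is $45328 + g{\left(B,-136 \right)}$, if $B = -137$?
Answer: $45328 + i \sqrt{97} \approx 45328.0 + 9.8489 i$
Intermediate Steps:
$g{\left(E,Z \right)} = \sqrt{40 + E}$
$45328 + g{\left(B,-136 \right)} = 45328 + \sqrt{40 - 137} = 45328 + \sqrt{-97} = 45328 + i \sqrt{97}$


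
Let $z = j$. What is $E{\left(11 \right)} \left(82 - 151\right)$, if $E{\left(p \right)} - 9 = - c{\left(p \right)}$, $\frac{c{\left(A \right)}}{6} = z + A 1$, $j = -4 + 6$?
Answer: $4761$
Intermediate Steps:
$j = 2$
$z = 2$
$c{\left(A \right)} = 12 + 6 A$ ($c{\left(A \right)} = 6 \left(2 + A 1\right) = 6 \left(2 + A\right) = 12 + 6 A$)
$E{\left(p \right)} = -3 - 6 p$ ($E{\left(p \right)} = 9 - \left(12 + 6 p\right) = -3 - 6 p$)
$E{\left(11 \right)} \left(82 - 151\right) = \left(-3 - 66\right) \left(82 - 151\right) = \left(-3 - 66\right) \left(-69\right) = \left(-69\right) \left(-69\right) = 4761$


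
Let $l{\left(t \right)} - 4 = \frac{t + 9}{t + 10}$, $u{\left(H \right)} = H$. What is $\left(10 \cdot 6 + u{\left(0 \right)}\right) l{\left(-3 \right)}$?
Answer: $\frac{2040}{7} \approx 291.43$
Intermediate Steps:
$l{\left(t \right)} = 4 + \frac{9 + t}{10 + t}$ ($l{\left(t \right)} = 4 + \frac{t + 9}{t + 10} = 4 + \frac{9 + t}{10 + t}$)
$\left(10 \cdot 6 + u{\left(0 \right)}\right) l{\left(-3 \right)} = \left(10 \cdot 6 + 0\right) \frac{49 + 5 \left(-3\right)}{10 - 3} = \left(60 + 0\right) \frac{49 - 15}{7} = 60 \cdot \frac{1}{7} \cdot 34 = 60 \cdot \frac{34}{7} = \frac{2040}{7}$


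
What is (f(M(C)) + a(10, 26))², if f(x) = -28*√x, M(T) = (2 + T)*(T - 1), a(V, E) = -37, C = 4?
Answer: 15481 + 6216*√2 ≈ 24272.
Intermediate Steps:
M(T) = (-1 + T)*(2 + T) (M(T) = (2 + T)*(-1 + T) = (-1 + T)*(2 + T))
(f(M(C)) + a(10, 26))² = (-28*√(-2 + 4 + 4²) - 37)² = (-28*√(-2 + 4 + 16) - 37)² = (-84*√2 - 37)² = (-37 - 84*√2)²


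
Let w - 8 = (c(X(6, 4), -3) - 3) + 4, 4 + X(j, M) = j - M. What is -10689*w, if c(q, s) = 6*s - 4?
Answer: 138957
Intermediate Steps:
X(j, M) = -4 + j - M (X(j, M) = -4 + (j - M) = -4 + j - M)
c(q, s) = -4 + 6*s
w = -13 (w = 8 + (((-4 + 6*(-3)) - 3) + 4) = 8 + (((-4 - 18) - 3) + 4) = 8 + ((-22 - 3) + 4) = 8 + (-25 + 4) = 8 - 21 = -13)
-10689*w = -10689*(-13) = 138957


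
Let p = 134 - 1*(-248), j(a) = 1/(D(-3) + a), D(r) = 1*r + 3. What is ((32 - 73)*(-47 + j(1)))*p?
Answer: 720452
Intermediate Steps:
D(r) = 3 + r (D(r) = r + 3 = 3 + r)
j(a) = 1/a (j(a) = 1/((3 - 3) + a) = 1/(0 + a) = 1/a)
p = 382 (p = 134 + 248 = 382)
((32 - 73)*(-47 + j(1)))*p = ((32 - 73)*(-47 + 1/1))*382 = -41*(-47 + 1)*382 = -41*(-46)*382 = 1886*382 = 720452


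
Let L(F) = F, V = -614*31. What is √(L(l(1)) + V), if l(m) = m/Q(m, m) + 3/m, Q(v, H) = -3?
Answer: I*√171282/3 ≈ 137.95*I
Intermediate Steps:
V = -19034
l(m) = 3/m - m/3 (l(m) = m/(-3) + 3/m = m*(-⅓) + 3/m = -m/3 + 3/m = 3/m - m/3)
√(L(l(1)) + V) = √((3/1 - ⅓*1) - 19034) = √((3*1 - ⅓) - 19034) = √((3 - ⅓) - 19034) = √(8/3 - 19034) = √(-57094/3) = I*√171282/3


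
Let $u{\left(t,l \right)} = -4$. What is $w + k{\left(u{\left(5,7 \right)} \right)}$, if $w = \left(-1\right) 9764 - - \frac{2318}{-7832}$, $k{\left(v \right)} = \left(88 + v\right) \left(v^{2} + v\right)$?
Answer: $- \frac{34289655}{3916} \approx -8756.3$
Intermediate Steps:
$k{\left(v \right)} = \left(88 + v\right) \left(v + v^{2}\right)$
$w = - \frac{38236983}{3916}$ ($w = -9764 - \left(-2318\right) \left(- \frac{1}{7832}\right) = -9764 - \frac{1159}{3916} = - \frac{38236983}{3916} \approx -9764.3$)
$w + k{\left(u{\left(5,7 \right)} \right)} = - \frac{38236983}{3916} - 4 \left(88 + \left(-4\right)^{2} + 89 \left(-4\right)\right) = - \frac{38236983}{3916} - 4 \left(88 + 16 - 356\right) = - \frac{38236983}{3916} - -1008 = - \frac{38236983}{3916} + 1008 = - \frac{34289655}{3916}$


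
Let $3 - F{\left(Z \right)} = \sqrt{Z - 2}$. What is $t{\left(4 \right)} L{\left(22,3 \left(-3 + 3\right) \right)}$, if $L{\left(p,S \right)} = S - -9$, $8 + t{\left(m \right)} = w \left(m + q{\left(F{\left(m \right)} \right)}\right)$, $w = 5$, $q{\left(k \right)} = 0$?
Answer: $108$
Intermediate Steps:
$F{\left(Z \right)} = 3 - \sqrt{-2 + Z}$ ($F{\left(Z \right)} = 3 - \sqrt{Z - 2} = 3 - \sqrt{-2 + Z}$)
$t{\left(m \right)} = -8 + 5 m$ ($t{\left(m \right)} = -8 + 5 \left(m + 0\right) = -8 + 5 m$)
$L{\left(p,S \right)} = 9 + S$ ($L{\left(p,S \right)} = S + 9 = 9 + S$)
$t{\left(4 \right)} L{\left(22,3 \left(-3 + 3\right) \right)} = \left(-8 + 5 \cdot 4\right) \left(9 + 3 \left(-3 + 3\right)\right) = \left(-8 + 20\right) \left(9 + 3 \cdot 0\right) = 12 \left(9 + 0\right) = 12 \cdot 9 = 108$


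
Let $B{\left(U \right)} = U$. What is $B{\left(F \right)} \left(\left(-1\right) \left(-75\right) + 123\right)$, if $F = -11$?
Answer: $-2178$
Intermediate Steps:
$B{\left(F \right)} \left(\left(-1\right) \left(-75\right) + 123\right) = - 11 \left(\left(-1\right) \left(-75\right) + 123\right) = - 11 \left(75 + 123\right) = \left(-11\right) 198 = -2178$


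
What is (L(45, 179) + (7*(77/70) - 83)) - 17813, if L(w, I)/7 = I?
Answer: -166353/10 ≈ -16635.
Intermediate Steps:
L(w, I) = 7*I
(L(45, 179) + (7*(77/70) - 83)) - 17813 = (7*179 + (7*(77/70) - 83)) - 17813 = (1253 + (7*(77*(1/70)) - 83)) - 17813 = (1253 + (7*(11/10) - 83)) - 17813 = (1253 + (77/10 - 83)) - 17813 = (1253 - 753/10) - 17813 = 11777/10 - 17813 = -166353/10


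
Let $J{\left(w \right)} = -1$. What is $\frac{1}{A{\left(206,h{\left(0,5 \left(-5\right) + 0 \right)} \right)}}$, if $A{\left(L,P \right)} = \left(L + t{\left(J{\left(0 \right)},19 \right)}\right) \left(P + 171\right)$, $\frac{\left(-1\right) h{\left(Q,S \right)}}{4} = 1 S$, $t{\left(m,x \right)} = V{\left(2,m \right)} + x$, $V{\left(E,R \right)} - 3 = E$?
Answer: $\frac{1}{62330} \approx 1.6044 \cdot 10^{-5}$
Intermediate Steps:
$V{\left(E,R \right)} = 3 + E$
$t{\left(m,x \right)} = 5 + x$ ($t{\left(m,x \right)} = \left(3 + 2\right) + x = 5 + x$)
$h{\left(Q,S \right)} = - 4 S$ ($h{\left(Q,S \right)} = - 4 \cdot 1 S = - 4 S$)
$A{\left(L,P \right)} = \left(24 + L\right) \left(171 + P\right)$ ($A{\left(L,P \right)} = \left(L + \left(5 + 19\right)\right) \left(P + 171\right) = \left(L + 24\right) \left(171 + P\right) = \left(24 + L\right) \left(171 + P\right)$)
$\frac{1}{A{\left(206,h{\left(0,5 \left(-5\right) + 0 \right)} \right)}} = \frac{1}{4104 + 24 \left(- 4 \left(5 \left(-5\right) + 0\right)\right) + 171 \cdot 206 + 206 \left(- 4 \left(5 \left(-5\right) + 0\right)\right)} = \frac{1}{4104 + 24 \left(- 4 \left(-25 + 0\right)\right) + 35226 + 206 \left(- 4 \left(-25 + 0\right)\right)} = \frac{1}{4104 + 24 \left(\left(-4\right) \left(-25\right)\right) + 35226 + 206 \left(\left(-4\right) \left(-25\right)\right)} = \frac{1}{4104 + 24 \cdot 100 + 35226 + 206 \cdot 100} = \frac{1}{4104 + 2400 + 35226 + 20600} = \frac{1}{62330}$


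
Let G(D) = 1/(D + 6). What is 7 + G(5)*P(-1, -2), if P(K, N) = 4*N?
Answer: 69/11 ≈ 6.2727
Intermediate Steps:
G(D) = 1/(6 + D)
7 + G(5)*P(-1, -2) = 7 + (4*(-2))/(6 + 5) = 7 - 8/11 = 69/11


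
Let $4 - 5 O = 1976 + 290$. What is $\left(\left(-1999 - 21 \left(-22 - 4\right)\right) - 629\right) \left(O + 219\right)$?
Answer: $\frac{2429694}{5} \approx 4.8594 \cdot 10^{5}$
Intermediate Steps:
$O = - \frac{2262}{5}$ ($O = \frac{4}{5} - \frac{1976 + 290}{5} = \frac{4}{5} - \frac{2266}{5} = - \frac{2262}{5} \approx -452.4$)
$\left(\left(-1999 - 21 \left(-22 - 4\right)\right) - 629\right) \left(O + 219\right) = \left(\left(-1999 - 21 \left(-22 - 4\right)\right) - 629\right) \left(- \frac{2262}{5} + 219\right) = \left(\left(-1999 - -546\right) - 629\right) \left(- \frac{1167}{5}\right) = \left(\left(-1999 + 546\right) - 629\right) \left(- \frac{1167}{5}\right) = \left(-1453 - 629\right) \left(- \frac{1167}{5}\right) = \left(-2082\right) \left(- \frac{1167}{5}\right) = \frac{2429694}{5}$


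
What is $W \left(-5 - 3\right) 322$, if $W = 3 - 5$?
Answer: $5152$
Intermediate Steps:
$W = -2$ ($W = 3 - 5 = -2$)
$W \left(-5 - 3\right) 322 = - 2 \left(-5 - 3\right) 322 = \left(-2\right) \left(-8\right) 322 = 16 \cdot 322 = 5152$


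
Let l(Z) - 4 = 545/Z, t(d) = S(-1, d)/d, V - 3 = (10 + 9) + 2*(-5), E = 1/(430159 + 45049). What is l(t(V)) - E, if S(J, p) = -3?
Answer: -1034052609/475208 ≈ -2176.0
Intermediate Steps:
E = 1/475208 ≈ 2.1043e-6
V = 12 (V = 3 + ((10 + 9) + 2*(-5)) = 3 + (19 - 10) = 3 + 9 = 12)
t(d) = -3/d
l(Z) = 4 + 545/Z
l(t(V)) - E = (4 + 545/((-3/12))) - 1*1/475208 = (4 + 545/((-3*1/12))) - 1/475208 = (4 + 545/(-¼)) - 1/475208 = (4 + 545*(-4)) - 1/475208 = (4 - 2180) - 1/475208 = -2176 - 1/475208 = -1034052609/475208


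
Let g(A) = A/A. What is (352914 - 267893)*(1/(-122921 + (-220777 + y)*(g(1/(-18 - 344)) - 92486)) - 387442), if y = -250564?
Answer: -1435946309482783047827/43591849464 ≈ -3.2941e+10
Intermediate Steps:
g(A) = 1
(352914 - 267893)*(1/(-122921 + (-220777 + y)*(g(1/(-18 - 344)) - 92486)) - 387442) = (352914 - 267893)*(1/(-122921 + (-220777 - 250564)*(1 - 92486)) - 387442) = 85021*(1/(-122921 - 471341*(-92485)) - 387442) = 85021*(1/(-122921 + 43591972385) - 387442) = 85021*(1/43591849464 - 387442) = 85021*(-16889313340031087/43591849464) = -1435946309482783047827/43591849464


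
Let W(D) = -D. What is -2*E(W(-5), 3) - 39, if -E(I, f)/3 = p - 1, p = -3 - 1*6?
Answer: -99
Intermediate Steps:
p = -9 (p = -3 - 6 = -9)
E(I, f) = 30 (E(I, f) = -3*(-9 - 1) = -3*(-10) = 30)
-2*E(W(-5), 3) - 39 = -2*30 - 39 = -60 - 39 = -99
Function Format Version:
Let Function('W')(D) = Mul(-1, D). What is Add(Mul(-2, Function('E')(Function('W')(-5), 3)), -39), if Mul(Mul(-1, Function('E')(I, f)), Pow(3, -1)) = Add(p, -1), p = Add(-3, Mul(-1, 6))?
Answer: -99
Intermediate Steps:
p = -9 (p = Add(-3, -6) = -9)
Function('E')(I, f) = 30 (Function('E')(I, f) = Mul(-3, Add(-9, -1)) = Mul(-3, -10) = 30)
Add(Mul(-2, Function('E')(Function('W')(-5), 3)), -39) = Add(Mul(-2, 30), -39) = Add(-60, -39) = -99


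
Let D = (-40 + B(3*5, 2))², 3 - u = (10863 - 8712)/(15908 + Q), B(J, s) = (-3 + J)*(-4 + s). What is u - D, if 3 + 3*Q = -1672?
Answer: -188485010/46049 ≈ -4093.1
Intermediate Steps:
Q = -1675/3 (Q = -1 + (⅓)*(-1672) = -1 - 1672/3 = -1675/3 ≈ -558.33)
B(J, s) = (-4 + s)*(-3 + J)
u = 131694/46049 (u = 3 - (10863 - 8712)/(15908 - 1675/3) = 3 - 2151/46049/3 = 3 - 2151*3/46049 = 3 - 1*6453/46049 = 3 - 6453/46049 = 131694/46049 ≈ 2.8599)
D = 4096 (D = (-40 + (12 - 12*5 - 3*2 + (3*5)*2))² = (-40 + (12 - 4*15 - 6 + 15*2))² = (-40 + (12 - 60 - 6 + 30))² = (-40 - 24)² = (-64)² = 4096)
u - D = 131694/46049 - 1*4096 = 131694/46049 - 4096 = -188485010/46049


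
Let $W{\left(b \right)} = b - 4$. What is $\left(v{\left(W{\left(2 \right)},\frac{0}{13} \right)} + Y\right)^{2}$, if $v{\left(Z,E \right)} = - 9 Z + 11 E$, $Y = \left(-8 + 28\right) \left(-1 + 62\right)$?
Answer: $1532644$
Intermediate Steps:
$Y = 1220$ ($Y = 20 \cdot 61 = 1220$)
$W{\left(b \right)} = -4 + b$
$\left(v{\left(W{\left(2 \right)},\frac{0}{13} \right)} + Y\right)^{2} = \left(\left(- 9 \left(-4 + 2\right) + 11 \cdot \frac{0}{13}\right) + 1220\right)^{2} = \left(\left(\left(-9\right) \left(-2\right) + 11 \cdot 0 \cdot \frac{1}{13}\right) + 1220\right)^{2} = \left(\left(18 + 11 \cdot 0\right) + 1220\right)^{2} = \left(\left(18 + 0\right) + 1220\right)^{2} = \left(18 + 1220\right)^{2} = 1238^{2} = 1532644$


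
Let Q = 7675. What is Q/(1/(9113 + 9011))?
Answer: 139101700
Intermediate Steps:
Q/(1/(9113 + 9011)) = 7675/(1/(9113 + 9011)) = 7675/(1/18124) = 7675*18124 = 139101700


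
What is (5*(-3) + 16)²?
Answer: 1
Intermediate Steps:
(5*(-3) + 16)² = (-15 + 16)² = 1² = 1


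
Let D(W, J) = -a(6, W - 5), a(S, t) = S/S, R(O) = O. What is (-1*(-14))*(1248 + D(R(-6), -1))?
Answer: 17458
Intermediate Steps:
a(S, t) = 1
D(W, J) = -1 (D(W, J) = -1*1 = -1)
(-1*(-14))*(1248 + D(R(-6), -1)) = (-1*(-14))*(1248 - 1) = 14*1247 = 17458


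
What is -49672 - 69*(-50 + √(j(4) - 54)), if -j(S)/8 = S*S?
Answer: -46222 - 69*I*√182 ≈ -46222.0 - 930.86*I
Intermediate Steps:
j(S) = -8*S² (j(S) = -8*S*S = -8*S²)
-49672 - 69*(-50 + √(j(4) - 54)) = -49672 - 69*(-50 + √(-8*4² - 54)) = -49672 - 69*(-50 + √(-8*16 - 54)) = -49672 - 69*(-50 + √(-128 - 54)) = -49672 - 69*(-50 + √(-182)) = -49672 - 69*(-50 + I*√182) = -49672 - (-3450 + 69*I*√182) = -49672 + (3450 - 69*I*√182) = -46222 - 69*I*√182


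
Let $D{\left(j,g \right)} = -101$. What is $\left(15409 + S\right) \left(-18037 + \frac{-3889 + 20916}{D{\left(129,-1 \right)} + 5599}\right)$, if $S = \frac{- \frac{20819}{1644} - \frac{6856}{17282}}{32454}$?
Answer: $- \frac{8695968168210931085707}{31293473163728} \approx -2.7788 \cdot 10^{8}$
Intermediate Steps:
$S = - \frac{185532611}{461035163016}$ ($S = \left(\left(-20819\right) \frac{1}{1644} - \frac{3428}{8641}\right) \frac{1}{32454} = \left(- \frac{20819}{1644} - \frac{3428}{8641}\right) \frac{1}{32454} = \left(- \frac{185532611}{14205804}\right) \frac{1}{32454} = - \frac{185532611}{461035163016} \approx -0.00040243$)
$\left(15409 + S\right) \left(-18037 + \frac{-3889 + 20916}{D{\left(129,-1 \right)} + 5599}\right) = \left(15409 - \frac{185532611}{461035163016}\right) \left(-18037 + \frac{-3889 + 20916}{-101 + 5599}\right) = \frac{7104090641380933 \left(-18037 + \frac{17027}{5498}\right)}{461035163016} = \frac{7104090641380933}{461035163016} \left(- \frac{99150399}{5498}\right) = - \frac{8695968168210931085707}{31293473163728}$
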